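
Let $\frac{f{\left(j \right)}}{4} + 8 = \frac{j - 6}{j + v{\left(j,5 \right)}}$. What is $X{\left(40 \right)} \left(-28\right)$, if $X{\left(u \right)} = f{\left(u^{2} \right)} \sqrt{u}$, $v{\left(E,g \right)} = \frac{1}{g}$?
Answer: $\frac{1793216 \sqrt{10}}{1143} \approx 4961.2$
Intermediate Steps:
$f{\left(j \right)} = -32 + \frac{4 \left(-6 + j\right)}{\frac{1}{5} + j}$ ($f{\left(j \right)} = -32 + 4 \frac{j - 6}{j + \frac{1}{5}} = -32 + 4 \frac{-6 + j}{j + \frac{1}{5}} = -32 + 4 \frac{-6 + j}{\frac{1}{5} + j} = -32 + \frac{4 \left(-6 + j\right)}{\frac{1}{5} + j}$)
$X{\left(u \right)} = \frac{4 \sqrt{u} \left(-38 - 35 u^{2}\right)}{1 + 5 u^{2}}$ ($X{\left(u \right)} = \frac{4 \left(-38 - 35 u^{2}\right)}{1 + 5 u^{2}} \sqrt{u} = \frac{4 \sqrt{u} \left(-38 - 35 u^{2}\right)}{1 + 5 u^{2}}$)
$X{\left(40 \right)} \left(-28\right) = \frac{\sqrt{40} \left(-152 - 140 \cdot 40^{2}\right)}{1 + 5 \cdot 40^{2}} \left(-28\right) = \frac{2 \sqrt{10} \left(-152 - 224000\right)}{1 + 5 \cdot 1600} \left(-28\right) = \frac{2 \sqrt{10} \left(-152 - 224000\right)}{1 + 8000} \left(-28\right) = 2 \sqrt{10} \cdot \frac{1}{8001} \left(-224152\right) \left(-28\right) = - \frac{448304 \sqrt{10}}{8001} \left(-28\right) = \frac{1793216 \sqrt{10}}{1143}$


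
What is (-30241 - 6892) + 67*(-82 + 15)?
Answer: -41622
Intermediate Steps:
(-30241 - 6892) + 67*(-82 + 15) = -37133 + 67*(-67) = -37133 - 4489 = -41622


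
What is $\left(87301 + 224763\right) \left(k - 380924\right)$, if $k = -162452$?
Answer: $-169568088064$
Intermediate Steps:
$\left(87301 + 224763\right) \left(k - 380924\right) = \left(87301 + 224763\right) \left(-162452 - 380924\right) = 312064 \left(-543376\right) = -169568088064$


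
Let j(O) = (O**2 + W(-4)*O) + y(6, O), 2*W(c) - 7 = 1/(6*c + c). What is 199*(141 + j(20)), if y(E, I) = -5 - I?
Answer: 1631601/14 ≈ 1.1654e+5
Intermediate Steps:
W(c) = 7/2 + 1/(14*c) (W(c) = 7/2 + 1/(2*(6*c + c)) = 7/2 + 1/(2*((7*c))) = 7/2 + (1/(7*c))/2 = 7/2 + 1/(14*c))
j(O) = -5 + O**2 + 139*O/56 (j(O) = (O**2 + ((1/14)*(1 + 49*(-4))/(-4))*O) + (-5 - O) = (O**2 + ((1/14)*(-1/4)*(1 - 196))*O) + (-5 - O) = (O**2 + ((1/14)*(-1/4)*(-195))*O) + (-5 - O) = (O**2 + 195*O/56) + (-5 - O) = -5 + O**2 + 139*O/56)
199*(141 + j(20)) = 199*(141 + (-5 + 20**2 + (139/56)*20)) = 199*(141 + (-5 + 400 + 695/14)) = 199*(141 + 6225/14) = 199*(8199/14) = 1631601/14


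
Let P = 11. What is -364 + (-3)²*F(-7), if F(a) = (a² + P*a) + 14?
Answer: -490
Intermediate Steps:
F(a) = 14 + a² + 11*a (F(a) = (a² + 11*a) + 14 = 14 + a² + 11*a)
-364 + (-3)²*F(-7) = -364 + (-3)²*(14 + (-7)² + 11*(-7)) = -364 + 9*(14 + 49 - 77) = -364 + 9*(-14) = -364 - 126 = -490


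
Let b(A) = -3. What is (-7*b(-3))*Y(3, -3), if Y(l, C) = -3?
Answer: -63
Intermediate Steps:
(-7*b(-3))*Y(3, -3) = -7*(-3)*(-3) = 21*(-3) = -63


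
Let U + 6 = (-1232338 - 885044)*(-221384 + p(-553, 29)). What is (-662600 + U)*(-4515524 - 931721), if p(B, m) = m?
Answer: -2553082495877138980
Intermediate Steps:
U = 468693092604 (U = -6 + (-1232338 - 885044)*(-221384 + 29) = -6 - 2117382*(-221355) = -6 + 468693092610 = 468693092604)
(-662600 + U)*(-4515524 - 931721) = (-662600 + 468693092604)*(-4515524 - 931721) = 468692430004*(-5447245) = -2553082495877138980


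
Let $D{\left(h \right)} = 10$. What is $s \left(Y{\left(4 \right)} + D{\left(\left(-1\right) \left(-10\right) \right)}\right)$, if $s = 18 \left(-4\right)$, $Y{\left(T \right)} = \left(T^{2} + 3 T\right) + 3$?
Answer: $-2952$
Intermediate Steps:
$Y{\left(T \right)} = 3 + T^{2} + 3 T$
$s = -72$
$s \left(Y{\left(4 \right)} + D{\left(\left(-1\right) \left(-10\right) \right)}\right) = - 72 \left(\left(3 + 4^{2} + 3 \cdot 4\right) + 10\right) = - 72 \left(\left(3 + 16 + 12\right) + 10\right) = - 72 \left(31 + 10\right) = \left(-72\right) 41 = -2952$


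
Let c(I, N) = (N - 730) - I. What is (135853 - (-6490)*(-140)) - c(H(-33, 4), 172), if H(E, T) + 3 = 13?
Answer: -772179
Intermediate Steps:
H(E, T) = 10 (H(E, T) = -3 + 13 = 10)
c(I, N) = -730 + N - I (c(I, N) = (-730 + N) - I = -730 + N - I)
(135853 - (-6490)*(-140)) - c(H(-33, 4), 172) = (135853 - (-6490)*(-140)) - (-730 + 172 - 1*10) = (135853 - 1*908600) - (-730 + 172 - 10) = (135853 - 908600) - 1*(-568) = -772747 + 568 = -772179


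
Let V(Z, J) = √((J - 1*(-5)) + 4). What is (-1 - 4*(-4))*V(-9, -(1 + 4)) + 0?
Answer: 30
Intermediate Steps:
V(Z, J) = √(9 + J) (V(Z, J) = √((J + 5) + 4) = √((5 + J) + 4) = √(9 + J))
(-1 - 4*(-4))*V(-9, -(1 + 4)) + 0 = (-1 - 4*(-4))*√(9 - (1 + 4)) + 0 = (-1 + 16)*√(9 - 1*5) + 0 = 15*√(9 - 5) + 0 = 15*√4 + 0 = 15*2 + 0 = 30 + 0 = 30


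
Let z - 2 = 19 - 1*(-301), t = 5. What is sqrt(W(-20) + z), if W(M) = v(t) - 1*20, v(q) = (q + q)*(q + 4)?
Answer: 14*sqrt(2) ≈ 19.799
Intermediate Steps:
v(q) = 2*q*(4 + q) (v(q) = (2*q)*(4 + q) = 2*q*(4 + q))
z = 322 (z = 2 + (19 - 1*(-301)) = 2 + (19 + 301) = 2 + 320 = 322)
W(M) = 70 (W(M) = 2*5*(4 + 5) - 1*20 = 2*5*9 - 20 = 90 - 20 = 70)
sqrt(W(-20) + z) = sqrt(70 + 322) = sqrt(392) = 14*sqrt(2)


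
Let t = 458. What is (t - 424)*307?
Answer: 10438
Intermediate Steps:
(t - 424)*307 = (458 - 424)*307 = 34*307 = 10438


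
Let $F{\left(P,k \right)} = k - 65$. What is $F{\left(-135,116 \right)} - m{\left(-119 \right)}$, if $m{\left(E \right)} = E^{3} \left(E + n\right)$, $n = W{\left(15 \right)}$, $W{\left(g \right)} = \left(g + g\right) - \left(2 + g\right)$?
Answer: $-178626803$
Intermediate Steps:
$W{\left(g \right)} = -2 + g$ ($W{\left(g \right)} = 2 g - \left(2 + g\right) = -2 + g$)
$n = 13$ ($n = -2 + 15 = 13$)
$F{\left(P,k \right)} = -65 + k$ ($F{\left(P,k \right)} = k - 65 = -65 + k$)
$m{\left(E \right)} = E^{3} \left(13 + E\right)$ ($m{\left(E \right)} = E^{3} \left(E + 13\right) = E^{3} \left(13 + E\right)$)
$F{\left(-135,116 \right)} - m{\left(-119 \right)} = \left(-65 + 116\right) - \left(-119\right)^{3} \left(13 - 119\right) = 51 - \left(-1685159\right) \left(-106\right) = 51 - 178626854 = -178626803$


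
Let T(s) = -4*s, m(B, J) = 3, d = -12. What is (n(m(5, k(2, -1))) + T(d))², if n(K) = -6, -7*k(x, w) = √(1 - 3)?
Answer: 1764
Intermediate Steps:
k(x, w) = -I*√2/7 (k(x, w) = -√(1 - 3)/7 = -I*√2/7)
(n(m(5, k(2, -1))) + T(d))² = (-6 - 4*(-12))² = (-6 + 48)² = 42² = 1764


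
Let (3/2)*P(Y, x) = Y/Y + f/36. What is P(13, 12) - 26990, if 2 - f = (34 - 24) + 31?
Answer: -485821/18 ≈ -26990.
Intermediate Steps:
f = -39 (f = 2 - ((34 - 24) + 31) = 2 - (10 + 31) = 2 - 1*41 = 2 - 41 = -39)
P(Y, x) = -1/18 (P(Y, x) = 2*(Y/Y - 39/36)/3 = 2*(1 - 39*1/36)/3 = 2*(1 - 13/12)/3 = (⅔)*(-1/12) = -1/18)
P(13, 12) - 26990 = -1/18 - 26990 = -485821/18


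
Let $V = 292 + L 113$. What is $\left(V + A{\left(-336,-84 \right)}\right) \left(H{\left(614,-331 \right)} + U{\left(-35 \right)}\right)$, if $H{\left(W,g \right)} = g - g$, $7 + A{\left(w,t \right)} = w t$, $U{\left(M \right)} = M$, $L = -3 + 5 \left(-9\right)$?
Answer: $-807975$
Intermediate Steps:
$L = -48$ ($L = -3 - 45 = -48$)
$V = -5132$ ($V = 292 - 5424 = -5132$)
$A{\left(w,t \right)} = -7 + t w$ ($A{\left(w,t \right)} = -7 + w t = -7 + t w$)
$H{\left(W,g \right)} = 0$
$\left(V + A{\left(-336,-84 \right)}\right) \left(H{\left(614,-331 \right)} + U{\left(-35 \right)}\right) = \left(-5132 - -28217\right) \left(0 - 35\right) = \left(-5132 + \left(-7 + 28224\right)\right) \left(-35\right) = \left(-5132 + 28217\right) \left(-35\right) = 23085 \left(-35\right) = -807975$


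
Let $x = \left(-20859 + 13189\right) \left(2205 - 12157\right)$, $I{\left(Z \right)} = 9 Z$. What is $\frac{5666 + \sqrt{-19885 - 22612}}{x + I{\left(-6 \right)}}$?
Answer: $\frac{2833}{38165893} + \frac{i \sqrt{42497}}{76331786} \approx 7.4229 \cdot 10^{-5} + 2.7007 \cdot 10^{-6} i$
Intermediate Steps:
$x = 76331840$ ($x = \left(-7670\right) \left(-9952\right) = 76331840$)
$\frac{5666 + \sqrt{-19885 - 22612}}{x + I{\left(-6 \right)}} = \frac{5666 + \sqrt{-19885 - 22612}}{76331840 + 9 \left(-6\right)} = \frac{5666 + \sqrt{-42497}}{76331840 - 54} = \frac{5666 + i \sqrt{42497}}{76331786} = \left(5666 + i \sqrt{42497}\right) \frac{1}{76331786} = \frac{2833}{38165893} + \frac{i \sqrt{42497}}{76331786}$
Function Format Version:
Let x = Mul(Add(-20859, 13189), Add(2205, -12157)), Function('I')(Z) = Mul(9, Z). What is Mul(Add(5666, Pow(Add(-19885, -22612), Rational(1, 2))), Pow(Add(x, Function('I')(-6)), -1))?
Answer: Add(Rational(2833, 38165893), Mul(Rational(1, 76331786), I, Pow(42497, Rational(1, 2)))) ≈ Add(7.4229e-5, Mul(2.7007e-6, I))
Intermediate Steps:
x = 76331840 (x = Mul(-7670, -9952) = 76331840)
Mul(Add(5666, Pow(Add(-19885, -22612), Rational(1, 2))), Pow(Add(x, Function('I')(-6)), -1)) = Mul(Add(5666, Pow(Add(-19885, -22612), Rational(1, 2))), Pow(Add(76331840, Mul(9, -6)), -1)) = Mul(Add(5666, Pow(-42497, Rational(1, 2))), Pow(Add(76331840, -54), -1)) = Mul(Add(5666, Mul(I, Pow(42497, Rational(1, 2)))), Pow(76331786, -1)) = Mul(Add(5666, Mul(I, Pow(42497, Rational(1, 2)))), Rational(1, 76331786)) = Add(Rational(2833, 38165893), Mul(Rational(1, 76331786), I, Pow(42497, Rational(1, 2))))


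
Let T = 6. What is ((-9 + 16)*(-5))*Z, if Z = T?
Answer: -210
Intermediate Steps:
Z = 6
((-9 + 16)*(-5))*Z = ((-9 + 16)*(-5))*6 = (7*(-5))*6 = -35*6 = -210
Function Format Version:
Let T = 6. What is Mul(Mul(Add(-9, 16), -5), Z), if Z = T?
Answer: -210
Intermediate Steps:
Z = 6
Mul(Mul(Add(-9, 16), -5), Z) = Mul(Mul(Add(-9, 16), -5), 6) = Mul(Mul(7, -5), 6) = Mul(-35, 6) = -210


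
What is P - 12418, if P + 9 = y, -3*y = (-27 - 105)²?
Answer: -18235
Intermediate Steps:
y = -5808 (y = -(-27 - 105)²/3 = -⅓*(-132)² = -⅓*17424 = -5808)
P = -5817 (P = -9 - 5808 = -5817)
P - 12418 = -5817 - 12418 = -18235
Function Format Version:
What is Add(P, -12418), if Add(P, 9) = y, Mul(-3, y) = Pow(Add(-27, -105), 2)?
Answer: -18235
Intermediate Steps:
y = -5808 (y = Mul(Rational(-1, 3), Pow(Add(-27, -105), 2)) = Mul(Rational(-1, 3), Pow(-132, 2)) = Mul(Rational(-1, 3), 17424) = -5808)
P = -5817 (P = Add(-9, -5808) = -5817)
Add(P, -12418) = Add(-5817, -12418) = -18235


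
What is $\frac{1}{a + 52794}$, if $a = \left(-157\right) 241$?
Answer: $\frac{1}{14957} \approx 6.6858 \cdot 10^{-5}$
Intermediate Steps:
$a = -37837$
$\frac{1}{a + 52794} = \frac{1}{-37837 + 52794} = \frac{1}{14957}$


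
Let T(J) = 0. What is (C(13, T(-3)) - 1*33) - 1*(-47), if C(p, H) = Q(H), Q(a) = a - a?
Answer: 14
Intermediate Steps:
Q(a) = 0
C(p, H) = 0
(C(13, T(-3)) - 1*33) - 1*(-47) = (0 - 1*33) - 1*(-47) = (0 - 33) + 47 = -33 + 47 = 14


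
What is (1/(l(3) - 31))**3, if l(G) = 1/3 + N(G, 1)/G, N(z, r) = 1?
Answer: -27/753571 ≈ -3.5829e-5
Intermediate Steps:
l(G) = 1/3 + 1/G
(1/(l(3) - 31))**3 = (1/((1/3)*(3 + 3)/3 - 31))**3 = (1/((1/3)*(1/3)*6 - 31))**3 = (1/(2/3 - 31))**3 = (1/(-91/3))**3 = (-3/91)**3 = -27/753571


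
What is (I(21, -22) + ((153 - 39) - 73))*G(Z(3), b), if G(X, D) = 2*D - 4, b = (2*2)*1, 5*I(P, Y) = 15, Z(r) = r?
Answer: 176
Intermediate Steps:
I(P, Y) = 3 (I(P, Y) = (1/5)*15 = 3)
b = 4 (b = 4*1 = 4)
G(X, D) = -4 + 2*D
(I(21, -22) + ((153 - 39) - 73))*G(Z(3), b) = (3 + ((153 - 39) - 73))*(-4 + 2*4) = (3 + (114 - 73))*(-4 + 8) = (3 + 41)*4 = 44*4 = 176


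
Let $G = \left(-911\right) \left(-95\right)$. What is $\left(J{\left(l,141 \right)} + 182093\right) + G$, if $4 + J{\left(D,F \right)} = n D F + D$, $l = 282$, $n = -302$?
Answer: $-11739208$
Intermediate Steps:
$G = 86545$
$J{\left(D,F \right)} = -4 + D - 302 D F$ ($J{\left(D,F \right)} = -4 + \left(- 302 D F + D\right) = -4 - \left(- D + 302 D F\right) = -4 + D - 302 D F$)
$\left(J{\left(l,141 \right)} + 182093\right) + G = \left(\left(-4 + 282 - 85164 \cdot 141\right) + 182093\right) + 86545 = \left(\left(-4 + 282 - 12008124\right) + 182093\right) + 86545 = \left(-12007846 + 182093\right) + 86545 = -11825753 + 86545 = -11739208$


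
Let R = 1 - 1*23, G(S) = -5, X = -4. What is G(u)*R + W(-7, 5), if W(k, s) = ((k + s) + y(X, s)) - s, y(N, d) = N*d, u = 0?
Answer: 83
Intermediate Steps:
R = -22 (R = 1 - 23 = -22)
W(k, s) = k - 4*s (W(k, s) = ((k + s) - 4*s) - s = (k - 3*s) - s = k - 4*s)
G(u)*R + W(-7, 5) = -5*(-22) + (-7 - 4*5) = 110 + (-7 - 20) = 110 - 27 = 83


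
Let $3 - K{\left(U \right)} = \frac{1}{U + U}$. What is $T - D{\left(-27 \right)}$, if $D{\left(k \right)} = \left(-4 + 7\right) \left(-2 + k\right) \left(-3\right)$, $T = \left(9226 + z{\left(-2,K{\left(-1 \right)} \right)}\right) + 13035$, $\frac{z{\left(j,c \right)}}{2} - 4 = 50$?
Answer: $22108$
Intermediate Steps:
$K{\left(U \right)} = 3 - \frac{1}{2 U}$ ($K{\left(U \right)} = 3 - \frac{1}{U + U} = 3 - \frac{1}{2 U}$)
$z{\left(j,c \right)} = 108$ ($z{\left(j,c \right)} = 8 + 2 \cdot 50 = 8 + 100 = 108$)
$T = 22369$ ($T = \left(9226 + 108\right) + 13035 = 9334 + 13035 = 22369$)
$D{\left(k \right)} = 18 - 9 k$ ($D{\left(k \right)} = 3 \left(6 - 3 k\right) = 18 - 9 k$)
$T - D{\left(-27 \right)} = 22369 - \left(18 - -243\right) = 22369 - \left(18 + 243\right) = 22369 - 261 = 22108$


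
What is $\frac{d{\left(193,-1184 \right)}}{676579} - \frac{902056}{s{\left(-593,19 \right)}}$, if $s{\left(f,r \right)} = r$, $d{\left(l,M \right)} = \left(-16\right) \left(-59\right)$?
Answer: $- \frac{610312128488}{12855001} \approx -47477.0$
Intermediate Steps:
$d{\left(l,M \right)} = 944$
$\frac{d{\left(193,-1184 \right)}}{676579} - \frac{902056}{s{\left(-593,19 \right)}} = \frac{944}{676579} - \frac{902056}{19} = - \frac{610312128488}{12855001}$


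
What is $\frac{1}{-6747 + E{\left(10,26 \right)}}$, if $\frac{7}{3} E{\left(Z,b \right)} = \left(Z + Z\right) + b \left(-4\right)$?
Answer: $- \frac{1}{6783} \approx -0.00014743$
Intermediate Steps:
$E{\left(Z,b \right)} = - \frac{12 b}{7} + \frac{6 Z}{7}$ ($E{\left(Z,b \right)} = \frac{3 \left(\left(Z + Z\right) + b \left(-4\right)\right)}{7} = \frac{3 \left(2 Z - 4 b\right)}{7} = \frac{3 \left(- 4 b + 2 Z\right)}{7} = - \frac{12 b}{7} + \frac{6 Z}{7}$)
$\frac{1}{-6747 + E{\left(10,26 \right)}} = \frac{1}{-6747 + \left(\left(- \frac{12}{7}\right) 26 + \frac{6}{7} \cdot 10\right)} = \frac{1}{-6747 + \left(- \frac{312}{7} + \frac{60}{7}\right)} = \frac{1}{-6747 - 36} = \frac{1}{-6783} = - \frac{1}{6783}$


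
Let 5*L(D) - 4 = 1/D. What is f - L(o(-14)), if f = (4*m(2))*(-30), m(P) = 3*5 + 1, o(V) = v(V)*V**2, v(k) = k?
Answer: -5270675/2744 ≈ -1920.8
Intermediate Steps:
o(V) = V**3 (o(V) = V*V**2 = V**3)
L(D) = 4/5 + 1/(5*D)
m(P) = 16 (m(P) = 15 + 1 = 16)
f = -1920 (f = (4*16)*(-30) = 64*(-30) = -1920)
f - L(o(-14)) = -1920 - (1 + 4*(-14)**3)/(5*((-14)**3)) = -1920 - (1 + 4*(-2744))/(5*(-2744)) = -1920 - (-1)*(1 - 10976)/(5*2744) = -1920 - (-1)*(-10975)/(5*2744) = -1920 - 1*2195/2744 = -1920 - 2195/2744 = -5270675/2744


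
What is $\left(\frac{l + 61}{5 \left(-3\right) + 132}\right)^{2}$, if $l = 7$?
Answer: $\frac{4624}{13689} \approx 0.33779$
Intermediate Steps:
$\left(\frac{l + 61}{5 \left(-3\right) + 132}\right)^{2} = \left(\frac{7 + 61}{5 \left(-3\right) + 132}\right)^{2} = \left(\frac{68}{-15 + 132}\right)^{2} = \left(\frac{68}{117}\right)^{2} = \frac{4624}{13689}$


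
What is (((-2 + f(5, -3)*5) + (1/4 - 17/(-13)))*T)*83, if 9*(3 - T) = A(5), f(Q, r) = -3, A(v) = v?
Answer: -733139/234 ≈ -3133.1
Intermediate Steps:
T = 22/9 (T = 3 - 1/9*5 = 3 - 5/9 = 22/9 ≈ 2.4444)
(((-2 + f(5, -3)*5) + (1/4 - 17/(-13)))*T)*83 = (((-2 - 3*5) + (1/4 - 17/(-13)))*(22/9))*83 = (((-2 - 15) + (1*(1/4) - 17*(-1/13)))*(22/9))*83 = ((-17 + (1/4 + 17/13))*(22/9))*83 = ((-17 + 81/52)*(22/9))*83 = -803/52*22/9*83 = -8833/234*83 = -733139/234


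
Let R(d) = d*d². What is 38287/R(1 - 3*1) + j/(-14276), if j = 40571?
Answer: -136727445/28552 ≈ -4788.7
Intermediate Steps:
R(d) = d³
38287/R(1 - 3*1) + j/(-14276) = 38287/((1 - 3*1)³) + 40571/(-14276) = 38287/((1 - 3)³) + 40571*(-1/14276) = 38287/((-2)³) - 40571/14276 = 38287/(-8) - 40571/14276 = 38287*(-⅛) - 40571/14276 = -38287/8 - 40571/14276 = -136727445/28552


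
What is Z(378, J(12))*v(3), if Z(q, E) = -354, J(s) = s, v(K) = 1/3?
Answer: -118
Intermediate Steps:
v(K) = 1/3
Z(378, J(12))*v(3) = -354*1/3 = -118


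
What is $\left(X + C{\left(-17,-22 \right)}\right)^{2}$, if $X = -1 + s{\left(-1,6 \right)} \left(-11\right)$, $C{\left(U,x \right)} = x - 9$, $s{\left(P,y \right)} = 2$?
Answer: $2916$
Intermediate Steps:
$C{\left(U,x \right)} = -9 + x$
$X = -23$ ($X = -1 + 2 \left(-11\right) = -1 - 22 = -23$)
$\left(X + C{\left(-17,-22 \right)}\right)^{2} = \left(-23 - 31\right)^{2} = \left(-54\right)^{2} = 2916$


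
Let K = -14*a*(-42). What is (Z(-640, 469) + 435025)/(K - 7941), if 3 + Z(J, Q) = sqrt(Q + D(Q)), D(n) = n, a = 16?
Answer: 435022/1467 + sqrt(938)/1467 ≈ 296.56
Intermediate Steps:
K = 9408 (K = -14*16*(-42) = -224*(-42) = 9408)
Z(J, Q) = -3 + sqrt(2)*sqrt(Q) (Z(J, Q) = -3 + sqrt(Q + Q) = -3 + sqrt(2*Q) = -3 + sqrt(2)*sqrt(Q))
(Z(-640, 469) + 435025)/(K - 7941) = ((-3 + sqrt(2)*sqrt(469)) + 435025)/(9408 - 7941) = ((-3 + sqrt(938)) + 435025)/1467 = (435022 + sqrt(938))*(1/1467) = 435022/1467 + sqrt(938)/1467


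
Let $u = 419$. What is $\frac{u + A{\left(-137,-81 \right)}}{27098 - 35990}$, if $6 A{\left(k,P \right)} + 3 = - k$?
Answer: $- \frac{331}{6669} \approx -0.049633$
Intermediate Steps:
$A{\left(k,P \right)} = - \frac{1}{2} - \frac{k}{6}$ ($A{\left(k,P \right)} = - \frac{1}{2} + \frac{\left(-1\right) k}{6} = - \frac{1}{2} - \frac{k}{6}$)
$\frac{u + A{\left(-137,-81 \right)}}{27098 - 35990} = \frac{419 - - \frac{67}{3}}{27098 - 35990} = \frac{419 + \left(- \frac{1}{2} + \frac{137}{6}\right)}{-8892} = \left(419 + \frac{67}{3}\right) \left(- \frac{1}{8892}\right) = \frac{1324}{3} \left(- \frac{1}{8892}\right) = - \frac{331}{6669}$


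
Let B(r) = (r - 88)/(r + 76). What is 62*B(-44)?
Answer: -1023/4 ≈ -255.75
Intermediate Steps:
B(r) = (-88 + r)/(76 + r)
62*B(-44) = 62*((-88 - 44)/(76 - 44)) = 62*(-132/32) = 62*((1/32)*(-132)) = 62*(-33/8) = -1023/4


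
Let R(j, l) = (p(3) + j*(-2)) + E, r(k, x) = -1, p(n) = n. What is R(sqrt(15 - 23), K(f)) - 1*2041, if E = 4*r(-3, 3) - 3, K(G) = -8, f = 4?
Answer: -2045 - 4*I*sqrt(2) ≈ -2045.0 - 5.6569*I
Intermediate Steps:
E = -7 (E = 4*(-1) - 3 = -4 - 3 = -7)
R(j, l) = -4 - 2*j (R(j, l) = (3 + j*(-2)) - 7 = (3 - 2*j) - 7 = -4 - 2*j)
R(sqrt(15 - 23), K(f)) - 1*2041 = (-4 - 2*sqrt(15 - 23)) - 1*2041 = (-4 - 4*I*sqrt(2)) - 2041 = -2045 - 4*I*sqrt(2)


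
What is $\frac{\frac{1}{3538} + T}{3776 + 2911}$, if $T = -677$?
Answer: $- \frac{2395225}{23658606} \approx -0.10124$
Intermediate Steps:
$\frac{\frac{1}{3538} + T}{3776 + 2911} = \frac{\frac{1}{3538} - 677}{3776 + 2911} = \frac{\frac{1}{3538} - 677}{6687} = \left(- \frac{2395225}{3538}\right) \frac{1}{6687} = - \frac{2395225}{23658606}$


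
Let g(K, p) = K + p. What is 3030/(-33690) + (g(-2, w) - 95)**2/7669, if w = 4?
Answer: 8938258/8612287 ≈ 1.0378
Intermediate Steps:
3030/(-33690) + (g(-2, w) - 95)**2/7669 = 3030/(-33690) + ((-2 + 4) - 95)**2/7669 = 3030*(-1/33690) + (2 - 95)**2*(1/7669) = -101/1123 + (-93)**2*(1/7669) = -101/1123 + 8649*(1/7669) = -101/1123 + 8649/7669 = 8938258/8612287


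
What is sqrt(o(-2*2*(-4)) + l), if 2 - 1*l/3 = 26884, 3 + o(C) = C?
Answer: I*sqrt(80633) ≈ 283.96*I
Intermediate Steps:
o(C) = -3 + C
l = -80646 (l = 6 - 3*26884 = 6 - 80652 = -80646)
sqrt(o(-2*2*(-4)) + l) = sqrt((-3 - 2*2*(-4)) - 80646) = sqrt((-3 - 4*(-4)) - 80646) = sqrt((-3 + 16) - 80646) = sqrt(13 - 80646) = sqrt(-80633) = I*sqrt(80633)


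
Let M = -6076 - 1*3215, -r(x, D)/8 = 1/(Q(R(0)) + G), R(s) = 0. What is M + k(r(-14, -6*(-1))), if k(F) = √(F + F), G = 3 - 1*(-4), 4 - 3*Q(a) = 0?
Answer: -9291 + 4*I*√3/5 ≈ -9291.0 + 1.3856*I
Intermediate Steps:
Q(a) = 4/3 (Q(a) = 4/3 - ⅓*0 = 4/3 + 0 = 4/3)
G = 7 (G = 3 + 4 = 7)
r(x, D) = -24/25 (r(x, D) = -8/(4/3 + 7) = -8/25/3 = -8*3/25 = -24/25)
M = -9291 (M = -6076 - 3215 = -9291)
k(F) = √2*√F (k(F) = √(2*F) = √2*√F)
M + k(r(-14, -6*(-1))) = -9291 + √2*√(-24/25) = -9291 + √2*(2*I*√6/5) = -9291 + 4*I*√3/5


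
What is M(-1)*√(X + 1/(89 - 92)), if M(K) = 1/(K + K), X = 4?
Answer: -√33/6 ≈ -0.95743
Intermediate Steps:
M(K) = 1/(2*K)
M(-1)*√(X + 1/(89 - 92)) = ((½)/(-1))*√(4 + 1/(89 - 92)) = ((½)*(-1))*√(4 + 1/(-3)) = -√(4 - ⅓)/2 = -√33/6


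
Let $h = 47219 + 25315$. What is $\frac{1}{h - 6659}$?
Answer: $\frac{1}{65875} \approx 1.518 \cdot 10^{-5}$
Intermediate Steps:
$h = 72534$
$\frac{1}{h - 6659} = \frac{1}{72534 - 6659} = \frac{1}{65875}$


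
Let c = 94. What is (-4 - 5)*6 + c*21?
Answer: 1920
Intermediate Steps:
(-4 - 5)*6 + c*21 = (-4 - 5)*6 + 94*21 = -9*6 + 1974 = -54 + 1974 = 1920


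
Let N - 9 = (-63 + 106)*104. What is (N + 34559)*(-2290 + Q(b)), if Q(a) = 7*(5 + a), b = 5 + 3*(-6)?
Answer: -91587840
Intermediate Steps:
b = -13 (b = 5 - 18 = -13)
N = 4481 (N = 9 + (-63 + 106)*104 = 9 + 43*104 = 9 + 4472 = 4481)
Q(a) = 35 + 7*a
(N + 34559)*(-2290 + Q(b)) = (4481 + 34559)*(-2290 + (35 + 7*(-13))) = 39040*(-2290 + (35 - 91)) = 39040*(-2290 - 56) = 39040*(-2346) = -91587840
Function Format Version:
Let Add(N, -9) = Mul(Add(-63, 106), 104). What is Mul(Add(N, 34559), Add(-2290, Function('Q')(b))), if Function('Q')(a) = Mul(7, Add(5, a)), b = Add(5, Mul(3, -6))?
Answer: -91587840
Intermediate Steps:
b = -13 (b = Add(5, -18) = -13)
N = 4481 (N = Add(9, Mul(Add(-63, 106), 104)) = Add(9, Mul(43, 104)) = Add(9, 4472) = 4481)
Function('Q')(a) = Add(35, Mul(7, a))
Mul(Add(N, 34559), Add(-2290, Function('Q')(b))) = Mul(Add(4481, 34559), Add(-2290, Add(35, Mul(7, -13)))) = Mul(39040, Add(-2290, Add(35, -91))) = Mul(39040, Add(-2290, -56)) = Mul(39040, -2346) = -91587840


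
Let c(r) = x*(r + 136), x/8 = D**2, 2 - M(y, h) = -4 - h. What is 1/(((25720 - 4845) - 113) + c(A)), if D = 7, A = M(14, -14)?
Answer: 1/70938 ≈ 1.4097e-5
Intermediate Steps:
M(y, h) = 6 + h (M(y, h) = 2 - (-4 - h) = 2 + (4 + h) = 6 + h)
A = -8 (A = 6 - 14 = -8)
x = 392 (x = 8*7**2 = 8*49 = 392)
c(r) = 53312 + 392*r (c(r) = 392*(r + 136) = 392*(136 + r) = 53312 + 392*r)
1/(((25720 - 4845) - 113) + c(A)) = 1/(((25720 - 4845) - 113) + (53312 + 392*(-8))) = 1/((20875 - 113) + (53312 - 3136)) = 1/(20762 + 50176) = 1/70938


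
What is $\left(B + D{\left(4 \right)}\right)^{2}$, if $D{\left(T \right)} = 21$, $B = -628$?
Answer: $368449$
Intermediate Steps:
$\left(B + D{\left(4 \right)}\right)^{2} = \left(-628 + 21\right)^{2} = \left(-607\right)^{2} = 368449$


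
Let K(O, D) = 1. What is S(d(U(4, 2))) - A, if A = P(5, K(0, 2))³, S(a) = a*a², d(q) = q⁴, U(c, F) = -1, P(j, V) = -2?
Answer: 9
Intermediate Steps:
S(a) = a³
A = -8 (A = (-2)³ = -8)
S(d(U(4, 2))) - A = ((-1)⁴)³ - 1*(-8) = 1³ + 8 = 1 + 8 = 9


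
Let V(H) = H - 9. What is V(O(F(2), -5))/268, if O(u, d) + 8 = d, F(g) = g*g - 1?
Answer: -11/134 ≈ -0.082090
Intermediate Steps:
F(g) = -1 + g**2 (F(g) = g**2 - 1 = -1 + g**2)
O(u, d) = -8 + d
V(H) = -9 + H
V(O(F(2), -5))/268 = (-9 + (-8 - 5))/268 = (-9 - 13)*(1/268) = -22*1/268 = -11/134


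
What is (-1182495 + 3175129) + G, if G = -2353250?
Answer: -360616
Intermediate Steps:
(-1182495 + 3175129) + G = (-1182495 + 3175129) - 2353250 = 1992634 - 2353250 = -360616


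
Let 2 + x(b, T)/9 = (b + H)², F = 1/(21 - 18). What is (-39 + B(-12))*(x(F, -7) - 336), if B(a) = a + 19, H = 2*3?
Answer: -224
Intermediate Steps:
H = 6
F = ⅓ (F = 1/3 = ⅓ ≈ 0.33333)
x(b, T) = -18 + 9*(6 + b)² (x(b, T) = -18 + 9*(b + 6)² = -18 + 9*(6 + b)²)
B(a) = 19 + a
(-39 + B(-12))*(x(F, -7) - 336) = (-39 + (19 - 12))*((-18 + 9*(6 + ⅓)²) - 336) = (-39 + 7)*((-18 + 9*(19/3)²) - 336) = -32*((-18 + 9*(361/9)) - 336) = -32*((-18 + 361) - 336) = -32*(343 - 336) = -32*7 = -224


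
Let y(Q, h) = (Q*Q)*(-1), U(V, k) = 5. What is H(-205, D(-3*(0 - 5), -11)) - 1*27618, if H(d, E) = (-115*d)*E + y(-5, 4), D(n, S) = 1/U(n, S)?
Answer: -22928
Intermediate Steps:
y(Q, h) = -Q² (y(Q, h) = Q²*(-1) = -Q²)
D(n, S) = ⅕ (D(n, S) = 1/5 = ⅕)
H(d, E) = -25 - 115*E*d (H(d, E) = (-115*d)*E - 1*(-5)² = -115*E*d - 1*25 = -115*E*d - 25 = -25 - 115*E*d)
H(-205, D(-3*(0 - 5), -11)) - 1*27618 = (-25 - 115*⅕*(-205)) - 1*27618 = (-25 + 4715) - 27618 = 4690 - 27618 = -22928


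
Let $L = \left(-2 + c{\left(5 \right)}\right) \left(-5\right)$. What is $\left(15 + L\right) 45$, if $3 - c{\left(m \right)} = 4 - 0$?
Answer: $1350$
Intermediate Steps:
$c{\left(m \right)} = -1$ ($c{\left(m \right)} = 3 - \left(4 - 0\right) = 3 - \left(4 + 0\right) = 3 - 4 = -1$)
$L = 15$ ($L = \left(-2 - 1\right) \left(-5\right) = \left(-3\right) \left(-5\right) = 15$)
$\left(15 + L\right) 45 = \left(15 + 15\right) 45 = 30 \cdot 45 = 1350$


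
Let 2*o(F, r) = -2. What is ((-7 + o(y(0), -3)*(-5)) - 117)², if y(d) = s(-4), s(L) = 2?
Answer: 14161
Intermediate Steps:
y(d) = 2
o(F, r) = -1 (o(F, r) = (½)*(-2) = -1)
((-7 + o(y(0), -3)*(-5)) - 117)² = ((-7 - 1*(-5)) - 117)² = ((-7 + 5) - 117)² = (-2 - 117)² = (-119)² = 14161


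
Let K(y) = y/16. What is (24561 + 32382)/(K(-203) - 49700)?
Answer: -911088/795403 ≈ -1.1454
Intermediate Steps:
K(y) = y/16 (K(y) = y*(1/16) = y/16)
(24561 + 32382)/(K(-203) - 49700) = (24561 + 32382)/((1/16)*(-203) - 49700) = 56943/(-203/16 - 49700) = 56943/(-795403/16) = 56943*(-16/795403) = -911088/795403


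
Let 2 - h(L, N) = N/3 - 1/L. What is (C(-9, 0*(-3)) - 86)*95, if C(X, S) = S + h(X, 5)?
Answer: -73340/9 ≈ -8148.9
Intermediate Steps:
h(L, N) = 2 + 1/L - N/3 (h(L, N) = 2 - (N/3 - 1/L) = 2 - (-1/L + N/3) = 2 + (1/L - N/3) = 2 + 1/L - N/3)
C(X, S) = ⅓ + S + 1/X (C(X, S) = S + (2 + 1/X - ⅓*5) = S + (2 + 1/X - 5/3) = S + (⅓ + 1/X) = ⅓ + S + 1/X)
(C(-9, 0*(-3)) - 86)*95 = ((⅓ + 0*(-3) + 1/(-9)) - 86)*95 = ((⅓ + 0 - ⅑) - 86)*95 = (2/9 - 86)*95 = -772/9*95 = -73340/9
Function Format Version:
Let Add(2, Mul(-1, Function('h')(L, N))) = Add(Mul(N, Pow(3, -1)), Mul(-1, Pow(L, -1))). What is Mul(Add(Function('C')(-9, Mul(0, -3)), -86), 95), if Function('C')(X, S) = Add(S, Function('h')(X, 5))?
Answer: Rational(-73340, 9) ≈ -8148.9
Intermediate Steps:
Function('h')(L, N) = Add(2, Pow(L, -1), Mul(Rational(-1, 3), N)) (Function('h')(L, N) = Add(2, Mul(-1, Add(Mul(N, Pow(3, -1)), Mul(-1, Pow(L, -1))))) = Add(2, Mul(-1, Add(Mul(N, Rational(1, 3)), Mul(-1, Pow(L, -1))))) = Add(2, Mul(-1, Add(Mul(Rational(1, 3), N), Mul(-1, Pow(L, -1))))) = Add(2, Mul(-1, Add(Mul(-1, Pow(L, -1)), Mul(Rational(1, 3), N)))) = Add(2, Add(Pow(L, -1), Mul(Rational(-1, 3), N))) = Add(2, Pow(L, -1), Mul(Rational(-1, 3), N)))
Function('C')(X, S) = Add(Rational(1, 3), S, Pow(X, -1)) (Function('C')(X, S) = Add(S, Add(2, Pow(X, -1), Mul(Rational(-1, 3), 5))) = Add(S, Add(2, Pow(X, -1), Rational(-5, 3))) = Add(S, Add(Rational(1, 3), Pow(X, -1))) = Add(Rational(1, 3), S, Pow(X, -1)))
Mul(Add(Function('C')(-9, Mul(0, -3)), -86), 95) = Mul(Add(Add(Rational(1, 3), Mul(0, -3), Pow(-9, -1)), -86), 95) = Mul(Add(Add(Rational(1, 3), 0, Rational(-1, 9)), -86), 95) = Mul(Add(Rational(2, 9), -86), 95) = Mul(Rational(-772, 9), 95) = Rational(-73340, 9)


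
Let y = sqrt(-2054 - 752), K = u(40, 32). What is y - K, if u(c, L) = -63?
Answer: 63 + I*sqrt(2806) ≈ 63.0 + 52.972*I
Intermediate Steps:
K = -63
y = I*sqrt(2806) (y = sqrt(-2806) = I*sqrt(2806) ≈ 52.972*I)
y - K = I*sqrt(2806) - 1*(-63) = I*sqrt(2806) + 63 = 63 + I*sqrt(2806)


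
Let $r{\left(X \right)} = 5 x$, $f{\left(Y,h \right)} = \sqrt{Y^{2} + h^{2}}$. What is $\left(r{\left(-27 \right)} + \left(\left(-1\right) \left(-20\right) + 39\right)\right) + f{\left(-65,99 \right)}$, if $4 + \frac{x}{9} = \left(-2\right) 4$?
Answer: $-481 + \sqrt{14026} \approx -362.57$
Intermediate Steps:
$x = -108$ ($x = -36 + 9 \left(\left(-2\right) 4\right) = -36 + 9 \left(-8\right) = -36 - 72 = -108$)
$r{\left(X \right)} = -540$ ($r{\left(X \right)} = 5 \left(-108\right) = -540$)
$\left(r{\left(-27 \right)} + \left(\left(-1\right) \left(-20\right) + 39\right)\right) + f{\left(-65,99 \right)} = \left(-540 + \left(\left(-1\right) \left(-20\right) + 39\right)\right) + \sqrt{\left(-65\right)^{2} + 99^{2}} = \left(-540 + \left(20 + 39\right)\right) + \sqrt{4225 + 9801} = \left(-540 + 59\right) + \sqrt{14026} = -481 + \sqrt{14026}$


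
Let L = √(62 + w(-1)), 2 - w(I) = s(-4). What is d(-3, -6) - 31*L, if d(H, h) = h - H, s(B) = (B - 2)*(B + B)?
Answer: -127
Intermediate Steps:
s(B) = 2*B*(-2 + B) (s(B) = (-2 + B)*(2*B) = 2*B*(-2 + B))
w(I) = -46 (w(I) = 2 - 2*(-4)*(-2 - 4) = 2 - 2*(-4)*(-6) = 2 - 1*48 = 2 - 48 = -46)
L = 4 (L = √(62 - 46) = √16 = 4)
d(-3, -6) - 31*L = (-6 - 1*(-3)) - 31*4 = (-6 + 3) - 124 = -3 - 124 = -127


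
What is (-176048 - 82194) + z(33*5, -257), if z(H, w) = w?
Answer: -258499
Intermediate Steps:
(-176048 - 82194) + z(33*5, -257) = (-176048 - 82194) - 257 = -258242 - 257 = -258499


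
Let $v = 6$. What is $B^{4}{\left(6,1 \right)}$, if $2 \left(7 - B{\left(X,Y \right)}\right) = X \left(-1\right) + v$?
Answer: $2401$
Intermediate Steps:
$B{\left(X,Y \right)} = 4 + \frac{X}{2}$ ($B{\left(X,Y \right)} = 7 - \frac{X \left(-1\right) + 6}{2} = 7 - \frac{- X + 6}{2} = 7 - \frac{6 - X}{2} = 7 + \left(-3 + \frac{X}{2}\right) = 4 + \frac{X}{2}$)
$B^{4}{\left(6,1 \right)} = \left(4 + \frac{1}{2} \cdot 6\right)^{4} = \left(4 + 3\right)^{4} = 7^{4} = 2401$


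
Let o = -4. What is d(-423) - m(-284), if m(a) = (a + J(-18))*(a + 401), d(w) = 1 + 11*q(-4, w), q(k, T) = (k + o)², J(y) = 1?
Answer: 33816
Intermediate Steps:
q(k, T) = (-4 + k)² (q(k, T) = (k - 4)² = (-4 + k)²)
d(w) = 705 (d(w) = 1 + 11*(-4 - 4)² = 1 + 11*(-8)² = 1 + 11*64 = 1 + 704 = 705)
m(a) = (1 + a)*(401 + a) (m(a) = (a + 1)*(a + 401) = (1 + a)*(401 + a))
d(-423) - m(-284) = 705 - (401 + (-284)² + 402*(-284)) = 705 - (401 + 80656 - 114168) = 705 - 1*(-33111) = 705 + 33111 = 33816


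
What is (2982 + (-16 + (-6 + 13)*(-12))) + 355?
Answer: 3237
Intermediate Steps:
(2982 + (-16 + (-6 + 13)*(-12))) + 355 = (2982 + (-16 + 7*(-12))) + 355 = (2982 + (-16 - 84)) + 355 = (2982 - 100) + 355 = 2882 + 355 = 3237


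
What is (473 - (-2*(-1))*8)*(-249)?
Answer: -113793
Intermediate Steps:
(473 - (-2*(-1))*8)*(-249) = (473 - 2*8)*(-249) = (473 - 1*16)*(-249) = (473 - 16)*(-249) = 457*(-249) = -113793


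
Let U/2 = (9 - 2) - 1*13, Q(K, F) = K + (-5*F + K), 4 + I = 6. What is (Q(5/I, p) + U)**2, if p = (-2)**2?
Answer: 729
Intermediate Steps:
p = 4
I = 2 (I = -4 + 6 = 2)
Q(K, F) = -5*F + 2*K (Q(K, F) = K + (K - 5*F) = -5*F + 2*K)
U = -12 (U = 2*((9 - 2) - 1*13) = 2*(7 - 13) = 2*(-6) = -12)
(Q(5/I, p) + U)**2 = ((-5*4 + 2*(5/2)) - 12)**2 = ((-20 + 2*(5*(1/2))) - 12)**2 = ((-20 + 2*(5/2)) - 12)**2 = ((-20 + 5) - 12)**2 = (-15 - 12)**2 = (-27)**2 = 729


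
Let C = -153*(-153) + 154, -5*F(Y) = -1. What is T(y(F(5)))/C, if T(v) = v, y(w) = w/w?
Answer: 1/23563 ≈ 4.2439e-5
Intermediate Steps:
F(Y) = ⅕ (F(Y) = -⅕*(-1) = ⅕)
y(w) = 1
C = 23563 (C = 23409 + 154 = 23563)
T(y(F(5)))/C = 1/23563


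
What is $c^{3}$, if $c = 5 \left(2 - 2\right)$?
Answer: $0$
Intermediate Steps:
$c = 0$ ($c = 5 \cdot 0 = 0$)
$c^{3} = 0^{3} = 0$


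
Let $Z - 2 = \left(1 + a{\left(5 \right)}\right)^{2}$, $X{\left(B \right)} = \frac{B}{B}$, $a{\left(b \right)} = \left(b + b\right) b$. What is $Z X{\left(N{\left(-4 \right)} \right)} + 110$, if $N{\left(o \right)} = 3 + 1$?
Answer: $2713$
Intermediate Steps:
$N{\left(o \right)} = 4$
$a{\left(b \right)} = 2 b^{2}$ ($a{\left(b \right)} = 2 b b = 2 b^{2}$)
$X{\left(B \right)} = 1$
$Z = 2603$ ($Z = 2 + \left(1 + 2 \cdot 5^{2}\right)^{2} = 2 + \left(1 + 2 \cdot 25\right)^{2} = 2 + \left(1 + 50\right)^{2} = 2 + 51^{2} = 2 + 2601 = 2603$)
$Z X{\left(N{\left(-4 \right)} \right)} + 110 = 2603 \cdot 1 + 110 = 2603 + 110 = 2713$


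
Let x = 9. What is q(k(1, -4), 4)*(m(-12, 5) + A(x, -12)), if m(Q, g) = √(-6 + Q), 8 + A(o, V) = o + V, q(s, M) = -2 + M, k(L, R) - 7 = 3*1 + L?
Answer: -22 + 6*I*√2 ≈ -22.0 + 8.4853*I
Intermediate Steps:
k(L, R) = 10 + L (k(L, R) = 7 + (3*1 + L) = 7 + (3 + L) = 10 + L)
A(o, V) = -8 + V + o (A(o, V) = -8 + (o + V) = -8 + (V + o) = -8 + V + o)
q(k(1, -4), 4)*(m(-12, 5) + A(x, -12)) = (-2 + 4)*(√(-6 - 12) + (-8 - 12 + 9)) = 2*(√(-18) - 11) = 2*(3*I*√2 - 11) = 2*(-11 + 3*I*√2) = -22 + 6*I*√2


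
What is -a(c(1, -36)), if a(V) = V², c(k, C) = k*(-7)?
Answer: -49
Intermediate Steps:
c(k, C) = -7*k
-a(c(1, -36)) = -(-7*1)² = -1*(-7)² = -1*49 = -49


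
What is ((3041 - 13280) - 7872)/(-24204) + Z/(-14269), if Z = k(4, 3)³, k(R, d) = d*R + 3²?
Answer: 11424205/115122292 ≈ 0.099235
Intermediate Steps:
k(R, d) = 9 + R*d (k(R, d) = R*d + 9 = 9 + R*d)
Z = 9261 (Z = (9 + 4*3)³ = (9 + 12)³ = 21³ = 9261)
((3041 - 13280) - 7872)/(-24204) + Z/(-14269) = ((3041 - 13280) - 7872)/(-24204) + 9261/(-14269) = (-10239 - 7872)*(-1/24204) + 9261*(-1/14269) = -18111*(-1/24204) - 9261/14269 = 6037/8068 - 9261/14269 = 11424205/115122292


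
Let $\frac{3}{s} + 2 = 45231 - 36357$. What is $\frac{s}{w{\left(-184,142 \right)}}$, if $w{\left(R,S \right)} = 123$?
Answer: $\frac{1}{363752} \approx 2.7491 \cdot 10^{-6}$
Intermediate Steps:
$s = \frac{3}{8872}$ ($s = \frac{3}{-2 + \left(45231 - 36357\right)} = \frac{3}{-2 + 8874} = \frac{3}{8872} \approx 0.00033814$)
$\frac{s}{w{\left(-184,142 \right)}} = \frac{3}{8872 \cdot 123} = \frac{3}{8872} \cdot \frac{1}{123} = \frac{1}{363752}$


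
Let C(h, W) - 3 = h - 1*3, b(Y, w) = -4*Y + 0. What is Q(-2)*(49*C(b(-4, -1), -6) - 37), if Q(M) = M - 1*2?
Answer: -2988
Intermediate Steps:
b(Y, w) = -4*Y
C(h, W) = h (C(h, W) = 3 + (h - 1*3) = 3 + (h - 3) = 3 + (-3 + h) = h)
Q(M) = -2 + M (Q(M) = M - 2 = -2 + M)
Q(-2)*(49*C(b(-4, -1), -6) - 37) = (-2 - 2)*(49*(-4*(-4)) - 37) = -4*(49*16 - 37) = -4*(784 - 37) = -4*747 = -2988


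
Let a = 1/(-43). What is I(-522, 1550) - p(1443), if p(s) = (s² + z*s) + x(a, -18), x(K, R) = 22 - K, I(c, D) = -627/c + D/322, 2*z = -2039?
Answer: -368082107161/602301 ≈ -6.1113e+5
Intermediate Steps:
z = -2039/2 (z = (½)*(-2039) = -2039/2 ≈ -1019.5)
a = -1/43 ≈ -0.023256
I(c, D) = -627/c + D/322 (I(c, D) = -627/c + D*(1/322) = -627/c + D/322)
p(s) = 947/43 + s² - 2039*s/2 (p(s) = (s² - 2039*s/2) + (22 - 1*(-1/43)) = (s² - 2039*s/2) + (22 + 1/43) = (s² - 2039*s/2) + 947/43 = 947/43 + s² - 2039*s/2)
I(-522, 1550) - p(1443) = (-627/(-522) + (1/322)*1550) - (947/43 + 1443² - 2039/2*1443) = (-627*(-1/522) + 775/161) - (947/43 + 2082249 - 2942277/2) = (209/174 + 775/161) - 1*52557397/86 = 168499/28014 - 52557397/86 = -368082107161/602301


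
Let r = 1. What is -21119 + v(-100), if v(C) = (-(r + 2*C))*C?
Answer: -41019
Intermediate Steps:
v(C) = C*(-1 - 2*C) (v(C) = (-(1 + 2*C))*C = (-1 - 2*C)*C = C*(-1 - 2*C))
-21119 + v(-100) = -21119 - 1*(-100)*(1 + 2*(-100)) = -21119 - 1*(-100)*(1 - 200) = -21119 - 1*(-100)*(-199) = -21119 - 19900 = -41019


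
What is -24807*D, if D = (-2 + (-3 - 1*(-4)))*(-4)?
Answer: -99228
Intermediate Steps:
D = 4 (D = (-2 + (-3 + 4))*(-4) = (-2 + 1)*(-4) = -1*(-4) = 4)
-24807*D = -24807*4 = -99228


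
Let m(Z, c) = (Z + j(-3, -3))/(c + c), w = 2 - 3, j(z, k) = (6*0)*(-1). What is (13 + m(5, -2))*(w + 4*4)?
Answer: 705/4 ≈ 176.25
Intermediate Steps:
j(z, k) = 0 (j(z, k) = 0*(-1) = 0)
w = -1
m(Z, c) = Z/(2*c) (m(Z, c) = (Z + 0)/(c + c) = Z/((2*c)) = Z*(1/(2*c)) = Z/(2*c))
(13 + m(5, -2))*(w + 4*4) = (13 + (1/2)*5/(-2))*(-1 + 4*4) = (13 + (1/2)*5*(-1/2))*(-1 + 16) = (13 - 5/4)*15 = (47/4)*15 = 705/4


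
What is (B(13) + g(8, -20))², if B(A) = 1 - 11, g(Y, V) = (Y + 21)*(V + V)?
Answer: 1368900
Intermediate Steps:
g(Y, V) = 2*V*(21 + Y) (g(Y, V) = (21 + Y)*(2*V) = 2*V*(21 + Y))
B(A) = -10
(B(13) + g(8, -20))² = (-10 + 2*(-20)*(21 + 8))² = (-10 + 2*(-20)*29)² = (-10 - 1160)² = (-1170)² = 1368900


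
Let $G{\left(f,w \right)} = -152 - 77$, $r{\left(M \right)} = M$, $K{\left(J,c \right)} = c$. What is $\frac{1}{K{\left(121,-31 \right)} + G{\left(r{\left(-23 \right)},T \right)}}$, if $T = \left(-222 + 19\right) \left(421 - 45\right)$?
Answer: $- \frac{1}{260} \approx -0.0038462$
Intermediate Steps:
$T = -76328$ ($T = \left(-203\right) 376 = -76328$)
$G{\left(f,w \right)} = -229$ ($G{\left(f,w \right)} = -152 - 77 = -229$)
$\frac{1}{K{\left(121,-31 \right)} + G{\left(r{\left(-23 \right)},T \right)}} = \frac{1}{-31 - 229} = \frac{1}{-260} = - \frac{1}{260}$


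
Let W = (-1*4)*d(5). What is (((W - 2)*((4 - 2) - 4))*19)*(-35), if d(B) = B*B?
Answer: -135660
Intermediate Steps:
d(B) = B²
W = -100 (W = -1*4*5² = -4*25 = -100)
(((W - 2)*((4 - 2) - 4))*19)*(-35) = (((-100 - 2)*((4 - 2) - 4))*19)*(-35) = (-102*(2 - 4)*19)*(-35) = (-102*(-2)*19)*(-35) = (204*19)*(-35) = 3876*(-35) = -135660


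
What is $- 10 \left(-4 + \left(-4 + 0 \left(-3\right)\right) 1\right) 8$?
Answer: $640$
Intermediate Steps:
$- 10 \left(-4 + \left(-4 + 0 \left(-3\right)\right) 1\right) 8 = - 10 \left(-4 + \left(-4 + 0\right) 1\right) 8 = - 10 \left(-4 - 4\right) 8 = \left(-10\right) \left(-8\right) 8 = 80 \cdot 8 = 640$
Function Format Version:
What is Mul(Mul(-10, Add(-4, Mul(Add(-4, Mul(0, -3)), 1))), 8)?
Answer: 640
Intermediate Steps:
Mul(Mul(-10, Add(-4, Mul(Add(-4, Mul(0, -3)), 1))), 8) = Mul(Mul(-10, Add(-4, Mul(Add(-4, 0), 1))), 8) = Mul(Mul(-10, Add(-4, Mul(-4, 1))), 8) = Mul(Mul(-10, Add(-4, -4)), 8) = Mul(Mul(-10, -8), 8) = Mul(80, 8) = 640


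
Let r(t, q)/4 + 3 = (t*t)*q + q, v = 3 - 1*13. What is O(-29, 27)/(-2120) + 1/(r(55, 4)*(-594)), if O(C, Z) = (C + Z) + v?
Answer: 43127699/7619273640 ≈ 0.0056603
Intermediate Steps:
v = -10 (v = 3 - 13 = -10)
r(t, q) = -12 + 4*q + 4*q*t**2 (r(t, q) = -12 + 4*((t*t)*q + q) = -12 + 4*(t**2*q + q) = -12 + 4*(q*t**2 + q) = -12 + 4*(q + q*t**2) = -12 + (4*q + 4*q*t**2) = -12 + 4*q + 4*q*t**2)
O(C, Z) = -10 + C + Z (O(C, Z) = (C + Z) - 10 = -10 + C + Z)
O(-29, 27)/(-2120) + 1/(r(55, 4)*(-594)) = (-10 - 29 + 27)/(-2120) + 1/((-12 + 4*4 + 4*4*55**2)*(-594)) = -12*(-1/2120) - 1/594/(-12 + 16 + 4*4*3025) = 3/530 - 1/594/(-12 + 16 + 48400) = 3/530 - 1/594/48404 = 3/530 + (1/48404)*(-1/594) = 3/530 - 1/28751976 = 43127699/7619273640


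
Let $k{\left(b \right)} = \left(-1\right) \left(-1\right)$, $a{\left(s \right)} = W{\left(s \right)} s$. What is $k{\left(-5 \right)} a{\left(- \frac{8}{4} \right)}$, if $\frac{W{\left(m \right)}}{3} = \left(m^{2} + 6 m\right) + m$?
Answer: $60$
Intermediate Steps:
$W{\left(m \right)} = 3 m^{2} + 21 m$ ($W{\left(m \right)} = 3 \left(\left(m^{2} + 6 m\right) + m\right) = 3 \left(m^{2} + 7 m\right) = 3 m^{2} + 21 m$)
$a{\left(s \right)} = 3 s^{2} \left(7 + s\right)$ ($a{\left(s \right)} = 3 s \left(7 + s\right) s = 3 s^{2} \left(7 + s\right)$)
$k{\left(b \right)} = 1$
$k{\left(-5 \right)} a{\left(- \frac{8}{4} \right)} = 1 \cdot 3 \left(- \frac{8}{4}\right)^{2} \left(7 - \frac{8}{4}\right) = 1 \cdot 3 \left(\left(-8\right) \frac{1}{4}\right)^{2} \left(7 - 2\right) = 1 \cdot 3 \left(-2\right)^{2} \left(7 - 2\right) = 1 \cdot 3 \cdot 4 \cdot 5 = 1 \cdot 60 = 60$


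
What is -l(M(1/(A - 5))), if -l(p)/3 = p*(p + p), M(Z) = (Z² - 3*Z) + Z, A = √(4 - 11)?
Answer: 3*(44*√7 + 93*I)/(4*(-47*I + 45*√7)) ≈ 0.43437 + 0.75732*I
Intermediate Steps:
A = I*√7 (A = √(-7) = I*√7 ≈ 2.6458*I)
M(Z) = Z² - 2*Z
l(p) = -6*p² (l(p) = -3*p*(p + p) = -3*p*2*p = -6*p²)
-l(M(1/(A - 5))) = -(-6)*((-2 + 1/(I*√7 - 5))/(I*√7 - 5))² = -(-6)*((-2 + 1/(-5 + I*√7))/(-5 + I*√7))² = -(-6)*(-2 + 1/(-5 + I*√7))²/(-5 + I*√7)² = 6*(-2 + 1/(-5 + I*√7))²/(-5 + I*√7)²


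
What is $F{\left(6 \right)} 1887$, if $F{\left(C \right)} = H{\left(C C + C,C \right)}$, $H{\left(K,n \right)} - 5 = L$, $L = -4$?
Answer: $1887$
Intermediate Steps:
$H{\left(K,n \right)} = 1$ ($H{\left(K,n \right)} = 5 - 4 = 1$)
$F{\left(C \right)} = 1$
$F{\left(6 \right)} 1887 = 1 \cdot 1887 = 1887$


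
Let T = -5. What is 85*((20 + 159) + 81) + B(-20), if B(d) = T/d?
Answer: 88401/4 ≈ 22100.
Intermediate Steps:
B(d) = -5/d
85*((20 + 159) + 81) + B(-20) = 85*((20 + 159) + 81) - 5/(-20) = 85*(179 + 81) - 5*(-1/20) = 85*260 + ¼ = 22100 + ¼ = 88401/4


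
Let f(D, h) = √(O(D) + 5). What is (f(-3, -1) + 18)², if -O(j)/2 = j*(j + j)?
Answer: (18 + I*√31)² ≈ 293.0 + 200.44*I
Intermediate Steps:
O(j) = -4*j² (O(j) = -2*j*(j + j) = -2*j*2*j = -4*j²)
f(D, h) = √(5 - 4*D²) (f(D, h) = √(-4*D² + 5) = √(5 - 4*D²))
(f(-3, -1) + 18)² = (√(5 - 4*(-3)²) + 18)² = (√(5 - 4*9) + 18)² = (√(5 - 36) + 18)² = (√(-31) + 18)² = (I*√31 + 18)² = (18 + I*√31)²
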